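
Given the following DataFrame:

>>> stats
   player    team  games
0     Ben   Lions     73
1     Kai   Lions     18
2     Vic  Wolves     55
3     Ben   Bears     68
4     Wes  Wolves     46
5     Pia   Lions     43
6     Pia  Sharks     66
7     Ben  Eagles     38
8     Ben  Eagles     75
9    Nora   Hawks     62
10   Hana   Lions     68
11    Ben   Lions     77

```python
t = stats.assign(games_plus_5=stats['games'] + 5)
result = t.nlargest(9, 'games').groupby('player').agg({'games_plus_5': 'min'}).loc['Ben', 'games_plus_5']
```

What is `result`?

73

add column games_plus_5 = stats['games'] + 5:
   player    team  games  games_plus_5
0     Ben   Lions     73            78
1     Kai   Lions     18            23
2     Vic  Wolves     55            60
3     Ben   Bears     68            73
4     Wes  Wolves     46            51
5     Pia   Lions     43            48
6     Pia  Sharks     66            71
7     Ben  Eagles     38            43
8     Ben  Eagles     75            80
9    Nora   Hawks     62            67
10   Hana   Lions     68            73
11    Ben   Lions     77            82
take 9 rows with largest games:
   player    team  games  games_plus_5
11    Ben   Lions     77            82
8     Ben  Eagles     75            80
0     Ben   Lions     73            78
3     Ben   Bears     68            73
10   Hana   Lions     68            73
6     Pia  Sharks     66            71
9    Nora   Hawks     62            67
2     Vic  Wolves     55            60
4     Wes  Wolves     46            51
group by player, min of games_plus_5:
        games_plus_5
player              
Ben               73
Hana              73
Nora              67
Pia               71
Vic               60
Wes               51
Finally, value at row 'Ben', column 'games_plus_5' = 73.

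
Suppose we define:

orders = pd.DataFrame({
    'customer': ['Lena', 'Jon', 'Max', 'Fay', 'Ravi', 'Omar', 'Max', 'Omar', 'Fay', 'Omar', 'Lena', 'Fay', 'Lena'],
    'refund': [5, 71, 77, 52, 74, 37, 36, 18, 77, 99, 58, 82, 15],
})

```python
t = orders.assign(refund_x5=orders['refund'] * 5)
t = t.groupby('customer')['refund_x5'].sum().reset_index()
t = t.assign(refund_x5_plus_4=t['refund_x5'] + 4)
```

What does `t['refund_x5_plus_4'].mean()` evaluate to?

add column refund_x5 = orders['refund'] * 5:
   customer  refund  refund_x5
0      Lena       5         25
1       Jon      71        355
2       Max      77        385
3       Fay      52        260
4      Ravi      74        370
5      Omar      37        185
6       Max      36        180
7      Omar      18         90
8       Fay      77        385
9      Omar      99        495
10     Lena      58        290
11      Fay      82        410
12     Lena      15         75
group by customer, sum of refund_x5:
customer
Fay     1055
Jon      355
Lena     390
Max      565
Omar     770
Ravi     370
Name: refund_x5, dtype: int64
reset_index():
  customer  refund_x5
0      Fay       1055
1      Jon        355
2     Lena        390
3      Max        565
4     Omar        770
5     Ravi        370
add column refund_x5_plus_4 = t['refund_x5'] + 4:
  customer  refund_x5  refund_x5_plus_4
0      Fay       1055              1059
1      Jon        355               359
2     Lena        390               394
3      Max        565               569
4     Omar        770               774
5     Ravi        370               374
Then the mean of column 'refund_x5_plus_4': 588.166666667

588.166666667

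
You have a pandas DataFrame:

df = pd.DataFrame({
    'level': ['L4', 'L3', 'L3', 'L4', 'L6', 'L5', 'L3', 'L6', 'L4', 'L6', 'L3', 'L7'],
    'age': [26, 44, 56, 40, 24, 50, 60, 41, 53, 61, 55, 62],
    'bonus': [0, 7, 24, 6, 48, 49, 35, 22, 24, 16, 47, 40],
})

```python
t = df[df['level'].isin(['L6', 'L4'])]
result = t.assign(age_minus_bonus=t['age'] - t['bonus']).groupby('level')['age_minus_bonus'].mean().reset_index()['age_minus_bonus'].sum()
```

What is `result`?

43.0

filter rows where level in ['L6', 'L4']:
  level  age  bonus
0    L4   26      0
3    L4   40      6
4    L6   24     48
7    L6   41     22
8    L4   53     24
9    L6   61     16
add column age_minus_bonus = t['age'] - t['bonus']:
  level  age  bonus  age_minus_bonus
0    L4   26      0               26
3    L4   40      6               34
4    L6   24     48              -24
7    L6   41     22               19
8    L4   53     24               29
9    L6   61     16               45
group by level, mean of age_minus_bonus:
level
L4    29.666667
L6    13.333333
Name: age_minus_bonus, dtype: float64
reset_index():
  level  age_minus_bonus
0    L4        29.666667
1    L6        13.333333
The sum of column 'age_minus_bonus' is 43.0.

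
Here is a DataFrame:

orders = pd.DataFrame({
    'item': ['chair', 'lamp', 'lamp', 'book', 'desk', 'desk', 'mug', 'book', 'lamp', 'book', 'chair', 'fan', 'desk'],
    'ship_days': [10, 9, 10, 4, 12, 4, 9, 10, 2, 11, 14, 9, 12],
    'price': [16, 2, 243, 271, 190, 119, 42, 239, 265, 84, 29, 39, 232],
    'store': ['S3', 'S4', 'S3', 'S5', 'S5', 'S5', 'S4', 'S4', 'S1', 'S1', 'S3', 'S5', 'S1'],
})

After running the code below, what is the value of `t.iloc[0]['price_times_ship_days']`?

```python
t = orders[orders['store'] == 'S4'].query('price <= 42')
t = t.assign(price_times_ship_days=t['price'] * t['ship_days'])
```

18

filter rows where store == 'S4':
   item  ship_days  price store
1  lamp          9      2    S4
6   mug          9     42    S4
7  book         10    239    S4
filter rows where price <= 42:
   item  ship_days  price store
1  lamp          9      2    S4
6   mug          9     42    S4
add column price_times_ship_days = t['price'] * t['ship_days']:
   item  ship_days  price store  price_times_ship_days
1  lamp          9      2    S4                     18
6   mug          9     42    S4                    378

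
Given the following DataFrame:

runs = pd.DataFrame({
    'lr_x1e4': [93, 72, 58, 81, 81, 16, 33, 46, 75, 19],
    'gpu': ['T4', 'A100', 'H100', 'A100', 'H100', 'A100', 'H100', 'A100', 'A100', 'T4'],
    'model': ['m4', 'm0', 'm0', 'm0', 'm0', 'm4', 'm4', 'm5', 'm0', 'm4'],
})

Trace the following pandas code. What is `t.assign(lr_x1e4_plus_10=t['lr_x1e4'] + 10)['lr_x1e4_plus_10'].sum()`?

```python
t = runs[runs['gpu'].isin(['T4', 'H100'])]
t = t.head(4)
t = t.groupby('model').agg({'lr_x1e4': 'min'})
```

111

filter rows where gpu in ['T4', 'H100']:
   lr_x1e4   gpu model
0       93    T4    m4
2       58  H100    m0
4       81  H100    m0
6       33  H100    m4
9       19    T4    m4
take first 4 rows:
   lr_x1e4   gpu model
0       93    T4    m4
2       58  H100    m0
4       81  H100    m0
6       33  H100    m4
group by model, min of lr_x1e4:
       lr_x1e4
model         
m0          58
m4          33
add column lr_x1e4_plus_10 = t['lr_x1e4'] + 10:
       lr_x1e4  lr_x1e4_plus_10
model                          
m0          58               68
m4          33               43
So sum() = 111.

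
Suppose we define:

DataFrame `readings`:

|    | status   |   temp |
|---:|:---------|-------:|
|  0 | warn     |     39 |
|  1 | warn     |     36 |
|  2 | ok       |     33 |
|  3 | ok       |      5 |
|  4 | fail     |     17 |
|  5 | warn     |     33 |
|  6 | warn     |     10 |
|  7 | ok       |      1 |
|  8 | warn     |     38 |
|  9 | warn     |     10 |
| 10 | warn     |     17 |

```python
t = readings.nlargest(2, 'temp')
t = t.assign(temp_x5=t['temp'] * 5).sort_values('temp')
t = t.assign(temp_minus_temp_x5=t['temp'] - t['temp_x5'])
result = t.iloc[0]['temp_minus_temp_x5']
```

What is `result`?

take 2 rows with largest temp:
  status  temp
0   warn    39
8   warn    38
add column temp_x5 = t['temp'] * 5:
  status  temp  temp_x5
0   warn    39      195
8   warn    38      190
sort by temp:
  status  temp  temp_x5
8   warn    38      190
0   warn    39      195
add column temp_minus_temp_x5 = t['temp'] - t['temp_x5']:
  status  temp  temp_x5  temp_minus_temp_x5
8   warn    38      190                -152
0   warn    39      195                -156
The value at position 0, column 'temp_minus_temp_x5' is -152.

-152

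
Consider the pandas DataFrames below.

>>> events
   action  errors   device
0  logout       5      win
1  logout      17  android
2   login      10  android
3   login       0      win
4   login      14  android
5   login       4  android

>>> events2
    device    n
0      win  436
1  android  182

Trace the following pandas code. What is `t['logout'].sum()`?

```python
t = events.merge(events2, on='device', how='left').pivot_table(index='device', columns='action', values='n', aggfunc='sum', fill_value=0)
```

merge on 'device' (how='left') → 6 rows:
   action  errors   device    n
0  logout       5      win  436
1  logout      17  android  182
2   login      10  android  182
3   login       0      win  436
4   login      14  android  182
5   login       4  android  182
pivot: rows=device, cols=action, sum(n):
action   login  logout
device                
android    546     182
win        436     436
Reading off the sum of column 'logout', we get 618.

618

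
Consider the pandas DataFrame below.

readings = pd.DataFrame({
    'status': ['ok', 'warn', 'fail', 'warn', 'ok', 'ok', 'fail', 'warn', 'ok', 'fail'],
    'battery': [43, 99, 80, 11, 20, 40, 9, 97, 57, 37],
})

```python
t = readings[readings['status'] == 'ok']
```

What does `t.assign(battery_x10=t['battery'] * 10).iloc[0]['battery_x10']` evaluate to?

430

filter rows where status == 'ok':
  status  battery
0     ok       43
4     ok       20
5     ok       40
8     ok       57
add column battery_x10 = t['battery'] * 10:
  status  battery  battery_x10
0     ok       43          430
4     ok       20          200
5     ok       40          400
8     ok       57          570
Reading off the value at position 0, column 'battery_x10', we get 430.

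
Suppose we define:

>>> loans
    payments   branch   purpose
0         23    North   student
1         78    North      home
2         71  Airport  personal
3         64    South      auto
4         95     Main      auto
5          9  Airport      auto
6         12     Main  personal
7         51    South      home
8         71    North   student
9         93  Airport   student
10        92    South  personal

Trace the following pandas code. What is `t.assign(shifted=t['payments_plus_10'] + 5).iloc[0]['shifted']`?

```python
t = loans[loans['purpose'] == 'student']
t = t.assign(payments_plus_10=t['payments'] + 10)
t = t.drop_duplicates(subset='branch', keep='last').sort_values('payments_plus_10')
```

filter rows where purpose == 'student':
   payments   branch  purpose
0        23    North  student
8        71    North  student
9        93  Airport  student
add column payments_plus_10 = t['payments'] + 10:
   payments   branch  purpose  payments_plus_10
0        23    North  student                33
8        71    North  student                81
9        93  Airport  student               103
drop duplicate branch (keep=last):
   payments   branch  purpose  payments_plus_10
8        71    North  student                81
9        93  Airport  student               103
sort by payments_plus_10:
   payments   branch  purpose  payments_plus_10
8        71    North  student                81
9        93  Airport  student               103
add column shifted = t['payments_plus_10'] + 5:
   payments   branch  purpose  payments_plus_10  shifted
8        71    North  student                81       86
9        93  Airport  student               103      108

86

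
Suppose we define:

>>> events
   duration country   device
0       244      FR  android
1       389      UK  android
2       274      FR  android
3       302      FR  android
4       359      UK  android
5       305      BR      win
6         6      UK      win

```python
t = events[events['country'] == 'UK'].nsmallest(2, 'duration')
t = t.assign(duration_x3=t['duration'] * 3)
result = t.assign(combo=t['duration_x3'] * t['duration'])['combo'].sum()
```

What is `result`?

filter rows where country == 'UK':
   duration country   device
1       389      UK  android
4       359      UK  android
6         6      UK      win
take 2 rows with smallest duration:
   duration country   device
6         6      UK      win
4       359      UK  android
add column duration_x3 = t['duration'] * 3:
   duration country   device  duration_x3
6         6      UK      win           18
4       359      UK  android         1077
add column combo = t['duration_x3'] * t['duration']:
   duration country   device  duration_x3   combo
6         6      UK      win           18     108
4       359      UK  android         1077  386643
Hence 386751.

386751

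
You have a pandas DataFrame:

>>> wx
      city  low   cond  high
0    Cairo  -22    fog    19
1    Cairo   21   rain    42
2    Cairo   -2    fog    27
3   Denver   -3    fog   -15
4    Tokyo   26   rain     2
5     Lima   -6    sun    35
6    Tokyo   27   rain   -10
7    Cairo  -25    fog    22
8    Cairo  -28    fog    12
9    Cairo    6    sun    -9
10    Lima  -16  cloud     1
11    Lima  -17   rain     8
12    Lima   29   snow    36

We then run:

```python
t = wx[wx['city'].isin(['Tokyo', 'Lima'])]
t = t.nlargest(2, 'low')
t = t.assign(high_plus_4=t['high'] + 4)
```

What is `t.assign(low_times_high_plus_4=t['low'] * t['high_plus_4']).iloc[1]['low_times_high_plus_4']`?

filter rows where city in ['Tokyo', 'Lima']:
     city  low   cond  high
4   Tokyo   26   rain     2
5    Lima   -6    sun    35
6   Tokyo   27   rain   -10
10   Lima  -16  cloud     1
11   Lima  -17   rain     8
12   Lima   29   snow    36
take 2 rows with largest low:
     city  low  cond  high
12   Lima   29  snow    36
6   Tokyo   27  rain   -10
add column high_plus_4 = t['high'] + 4:
     city  low  cond  high  high_plus_4
12   Lima   29  snow    36           40
6   Tokyo   27  rain   -10           -6
add column low_times_high_plus_4 = t['low'] * t['high_plus_4']:
     city  low  cond  high  high_plus_4  low_times_high_plus_4
12   Lima   29  snow    36           40                   1160
6   Tokyo   27  rain   -10           -6                   -162

-162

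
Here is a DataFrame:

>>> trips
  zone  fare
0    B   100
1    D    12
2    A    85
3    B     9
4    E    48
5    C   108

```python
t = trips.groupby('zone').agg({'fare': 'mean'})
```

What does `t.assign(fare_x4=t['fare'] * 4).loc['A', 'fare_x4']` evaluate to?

340.0

group by zone, mean of fare:
       fare
zone       
A      85.0
B      54.5
C     108.0
D      12.0
E      48.0
add column fare_x4 = t['fare'] * 4:
       fare  fare_x4
zone                
A      85.0    340.0
B      54.5    218.0
C     108.0    432.0
D      12.0     48.0
E      48.0    192.0
value at row 'A', column 'fare_x4' → 340.0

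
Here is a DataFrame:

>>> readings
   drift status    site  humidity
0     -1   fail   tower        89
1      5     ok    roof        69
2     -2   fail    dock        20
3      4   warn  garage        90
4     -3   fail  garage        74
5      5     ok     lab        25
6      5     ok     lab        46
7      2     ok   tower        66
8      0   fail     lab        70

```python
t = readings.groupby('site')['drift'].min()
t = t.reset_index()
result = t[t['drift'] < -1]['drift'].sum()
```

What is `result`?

-5

group by site, min of drift:
site
dock     -2
garage   -3
lab       0
roof      5
tower    -1
Name: drift, dtype: int64
reset_index():
     site  drift
0    dock     -2
1  garage     -3
2     lab      0
3    roof      5
4   tower     -1
filter rows where drift < -1:
     site  drift
0    dock     -2
1  garage     -3
Hence -5.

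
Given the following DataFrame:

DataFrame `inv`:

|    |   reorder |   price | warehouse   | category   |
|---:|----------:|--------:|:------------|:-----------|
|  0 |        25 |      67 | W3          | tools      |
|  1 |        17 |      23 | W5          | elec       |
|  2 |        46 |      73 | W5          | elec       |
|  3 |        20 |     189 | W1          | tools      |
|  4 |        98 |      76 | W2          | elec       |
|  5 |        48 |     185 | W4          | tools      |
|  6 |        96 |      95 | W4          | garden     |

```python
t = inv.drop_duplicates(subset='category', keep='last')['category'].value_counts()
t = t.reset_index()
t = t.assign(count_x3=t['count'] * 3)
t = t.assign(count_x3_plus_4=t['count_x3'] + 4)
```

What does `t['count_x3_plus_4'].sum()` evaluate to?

21

drop duplicate category (keep=last):
   reorder  price warehouse category
4       98     76        W2     elec
5       48    185        W4    tools
6       96     95        W4   garden
value_counts of category:
category
elec      1
tools     1
garden    1
Name: count, dtype: int64
reset_index():
  category  count
0     elec      1
1    tools      1
2   garden      1
add column count_x3 = t['count'] * 3:
  category  count  count_x3
0     elec      1         3
1    tools      1         3
2   garden      1         3
add column count_x3_plus_4 = t['count_x3'] + 4:
  category  count  count_x3  count_x3_plus_4
0     elec      1         3                7
1    tools      1         3                7
2   garden      1         3                7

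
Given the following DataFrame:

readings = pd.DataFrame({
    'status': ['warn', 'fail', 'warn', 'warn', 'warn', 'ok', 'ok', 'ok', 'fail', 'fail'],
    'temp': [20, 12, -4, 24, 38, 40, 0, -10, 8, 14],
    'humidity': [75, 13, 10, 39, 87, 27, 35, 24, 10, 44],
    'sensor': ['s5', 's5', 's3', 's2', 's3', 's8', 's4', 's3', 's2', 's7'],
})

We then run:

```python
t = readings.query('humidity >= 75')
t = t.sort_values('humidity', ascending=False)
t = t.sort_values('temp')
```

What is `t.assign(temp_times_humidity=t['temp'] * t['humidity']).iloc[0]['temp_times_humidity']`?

filter rows where humidity >= 75:
  status  temp  humidity sensor
0   warn    20        75     s5
4   warn    38        87     s3
sort by humidity descending:
  status  temp  humidity sensor
4   warn    38        87     s3
0   warn    20        75     s5
sort by temp:
  status  temp  humidity sensor
0   warn    20        75     s5
4   warn    38        87     s3
add column temp_times_humidity = t['temp'] * t['humidity']:
  status  temp  humidity sensor  temp_times_humidity
0   warn    20        75     s5                 1500
4   warn    38        87     s3                 3306

1500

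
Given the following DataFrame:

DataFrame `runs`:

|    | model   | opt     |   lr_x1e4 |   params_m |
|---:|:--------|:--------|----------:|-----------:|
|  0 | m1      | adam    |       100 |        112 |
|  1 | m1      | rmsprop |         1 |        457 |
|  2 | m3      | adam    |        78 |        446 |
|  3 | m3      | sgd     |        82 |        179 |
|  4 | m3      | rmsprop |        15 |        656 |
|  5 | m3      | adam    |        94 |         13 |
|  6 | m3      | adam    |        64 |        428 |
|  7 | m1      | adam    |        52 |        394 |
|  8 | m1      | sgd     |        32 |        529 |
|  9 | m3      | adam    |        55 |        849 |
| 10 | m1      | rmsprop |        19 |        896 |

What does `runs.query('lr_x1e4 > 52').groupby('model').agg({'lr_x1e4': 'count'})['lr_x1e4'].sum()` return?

6

filter rows where lr_x1e4 > 52:
  model   opt  lr_x1e4  params_m
0    m1  adam      100       112
2    m3  adam       78       446
3    m3   sgd       82       179
5    m3  adam       94        13
6    m3  adam       64       428
9    m3  adam       55       849
group by model, count of lr_x1e4:
       lr_x1e4
model         
m1           1
m3           5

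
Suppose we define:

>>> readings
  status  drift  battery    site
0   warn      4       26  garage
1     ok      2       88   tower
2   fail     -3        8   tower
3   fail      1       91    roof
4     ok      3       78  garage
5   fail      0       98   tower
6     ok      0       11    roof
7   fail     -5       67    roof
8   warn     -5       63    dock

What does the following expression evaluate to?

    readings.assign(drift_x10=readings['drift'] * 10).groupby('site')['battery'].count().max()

add column drift_x10 = readings['drift'] * 10:
  status  drift  battery    site  drift_x10
0   warn      4       26  garage         40
1     ok      2       88   tower         20
2   fail     -3        8   tower        -30
3   fail      1       91    roof         10
4     ok      3       78  garage         30
5   fail      0       98   tower          0
6     ok      0       11    roof          0
7   fail     -5       67    roof        -50
8   warn     -5       63    dock        -50
group by site, count of battery:
site
dock      1
garage    2
roof      3
tower     3
Name: battery, dtype: int64
The max of the resulting series is 3.

3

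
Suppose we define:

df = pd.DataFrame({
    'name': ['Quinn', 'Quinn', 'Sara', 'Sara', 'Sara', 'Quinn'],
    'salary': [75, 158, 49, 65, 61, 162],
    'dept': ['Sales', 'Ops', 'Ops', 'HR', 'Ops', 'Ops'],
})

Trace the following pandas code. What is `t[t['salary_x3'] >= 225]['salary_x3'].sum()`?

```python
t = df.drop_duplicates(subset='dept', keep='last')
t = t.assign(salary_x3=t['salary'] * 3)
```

drop duplicate dept (keep=last):
    name  salary   dept
0  Quinn      75  Sales
3   Sara      65     HR
5  Quinn     162    Ops
add column salary_x3 = t['salary'] * 3:
    name  salary   dept  salary_x3
0  Quinn      75  Sales        225
3   Sara      65     HR        195
5  Quinn     162    Ops        486
filter rows where salary_x3 >= 225:
    name  salary   dept  salary_x3
0  Quinn      75  Sales        225
5  Quinn     162    Ops        486

711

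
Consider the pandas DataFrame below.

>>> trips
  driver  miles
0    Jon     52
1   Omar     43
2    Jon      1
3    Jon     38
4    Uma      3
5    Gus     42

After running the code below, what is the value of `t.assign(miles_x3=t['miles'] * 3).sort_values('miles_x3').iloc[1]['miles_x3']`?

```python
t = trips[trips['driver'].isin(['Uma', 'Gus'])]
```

126

filter rows where driver in ['Uma', 'Gus']:
  driver  miles
4    Uma      3
5    Gus     42
add column miles_x3 = t['miles'] * 3:
  driver  miles  miles_x3
4    Uma      3         9
5    Gus     42       126
sort by miles_x3:
  driver  miles  miles_x3
4    Uma      3         9
5    Gus     42       126
Hence 126.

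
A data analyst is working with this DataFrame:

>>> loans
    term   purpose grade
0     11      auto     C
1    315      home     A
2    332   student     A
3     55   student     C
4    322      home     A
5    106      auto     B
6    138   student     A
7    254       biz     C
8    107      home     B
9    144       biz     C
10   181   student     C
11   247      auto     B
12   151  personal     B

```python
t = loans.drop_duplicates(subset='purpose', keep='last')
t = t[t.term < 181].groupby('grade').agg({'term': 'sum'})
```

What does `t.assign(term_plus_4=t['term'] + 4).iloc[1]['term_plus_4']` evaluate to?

drop duplicate purpose (keep=last):
    term   purpose grade
8    107      home     B
9    144       biz     C
10   181   student     C
11   247      auto     B
12   151  personal     B
filter rows where term < 181:
    term   purpose grade
8    107      home     B
9    144       biz     C
12   151  personal     B
group by grade, sum of term:
       term
grade      
B       258
C       144
add column term_plus_4 = t['term'] + 4:
       term  term_plus_4
grade                   
B       258          262
C       144          148
Hence 148.

148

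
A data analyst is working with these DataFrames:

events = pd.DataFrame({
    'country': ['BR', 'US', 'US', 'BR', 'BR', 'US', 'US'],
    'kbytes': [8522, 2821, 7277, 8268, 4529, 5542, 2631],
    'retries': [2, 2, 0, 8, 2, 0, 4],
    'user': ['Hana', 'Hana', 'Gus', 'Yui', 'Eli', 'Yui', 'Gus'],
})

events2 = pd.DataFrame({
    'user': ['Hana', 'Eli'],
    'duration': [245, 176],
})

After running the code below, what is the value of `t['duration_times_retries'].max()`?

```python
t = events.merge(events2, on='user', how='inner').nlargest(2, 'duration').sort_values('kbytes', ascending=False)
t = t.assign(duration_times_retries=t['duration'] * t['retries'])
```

merge on 'user' (how='inner') → 3 rows:
  country  kbytes  retries  user  duration
0      BR    8522        2  Hana       245
1      US    2821        2  Hana       245
2      BR    4529        2   Eli       176
take 2 rows with largest duration:
  country  kbytes  retries  user  duration
0      BR    8522        2  Hana       245
1      US    2821        2  Hana       245
sort by kbytes descending:
  country  kbytes  retries  user  duration
0      BR    8522        2  Hana       245
1      US    2821        2  Hana       245
add column duration_times_retries = t['duration'] * t['retries']:
  country  kbytes  retries  user  duration  duration_times_retries
0      BR    8522        2  Hana       245                     490
1      US    2821        2  Hana       245                     490
max of column 'duration_times_retries' → 490

490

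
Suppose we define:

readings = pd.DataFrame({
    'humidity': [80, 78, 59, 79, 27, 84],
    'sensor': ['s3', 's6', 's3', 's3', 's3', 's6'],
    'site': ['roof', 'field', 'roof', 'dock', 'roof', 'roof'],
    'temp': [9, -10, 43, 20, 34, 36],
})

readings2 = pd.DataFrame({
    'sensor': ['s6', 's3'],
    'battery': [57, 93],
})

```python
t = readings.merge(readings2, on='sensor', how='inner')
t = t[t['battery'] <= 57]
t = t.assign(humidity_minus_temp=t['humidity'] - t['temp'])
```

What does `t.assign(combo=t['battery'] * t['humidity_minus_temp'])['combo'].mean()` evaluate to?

3876.0

merge on 'sensor' (how='inner') → 6 rows:
   humidity sensor   site  temp  battery
0        80     s3   roof     9       93
1        78     s6  field   -10       57
2        59     s3   roof    43       93
3        79     s3   dock    20       93
4        27     s3   roof    34       93
5        84     s6   roof    36       57
filter rows where battery <= 57:
   humidity sensor   site  temp  battery
1        78     s6  field   -10       57
5        84     s6   roof    36       57
add column humidity_minus_temp = t['humidity'] - t['temp']:
   humidity sensor   site  temp  battery  humidity_minus_temp
1        78     s6  field   -10       57                   88
5        84     s6   roof    36       57                   48
add column combo = t['battery'] * t['humidity_minus_temp']:
   humidity sensor   site  temp  battery  humidity_minus_temp  combo
1        78     s6  field   -10       57                   88   5016
5        84     s6   roof    36       57                   48   2736
So mean() = 3876.0.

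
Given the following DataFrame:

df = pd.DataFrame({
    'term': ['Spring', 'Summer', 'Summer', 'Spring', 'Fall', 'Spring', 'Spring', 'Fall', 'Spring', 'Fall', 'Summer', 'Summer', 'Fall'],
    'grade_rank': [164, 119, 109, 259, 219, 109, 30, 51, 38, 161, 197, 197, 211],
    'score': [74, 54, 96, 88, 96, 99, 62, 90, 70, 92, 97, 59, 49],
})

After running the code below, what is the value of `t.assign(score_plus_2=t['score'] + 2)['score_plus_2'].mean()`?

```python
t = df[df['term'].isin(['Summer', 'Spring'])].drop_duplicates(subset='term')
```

66.0

filter rows where term in ['Summer', 'Spring']:
      term  grade_rank  score
0   Spring         164     74
1   Summer         119     54
2   Summer         109     96
3   Spring         259     88
5   Spring         109     99
6   Spring          30     62
8   Spring          38     70
10  Summer         197     97
11  Summer         197     59
drop duplicate term (keep=first):
     term  grade_rank  score
0  Spring         164     74
1  Summer         119     54
add column score_plus_2 = t['score'] + 2:
     term  grade_rank  score  score_plus_2
0  Spring         164     74            76
1  Summer         119     54            56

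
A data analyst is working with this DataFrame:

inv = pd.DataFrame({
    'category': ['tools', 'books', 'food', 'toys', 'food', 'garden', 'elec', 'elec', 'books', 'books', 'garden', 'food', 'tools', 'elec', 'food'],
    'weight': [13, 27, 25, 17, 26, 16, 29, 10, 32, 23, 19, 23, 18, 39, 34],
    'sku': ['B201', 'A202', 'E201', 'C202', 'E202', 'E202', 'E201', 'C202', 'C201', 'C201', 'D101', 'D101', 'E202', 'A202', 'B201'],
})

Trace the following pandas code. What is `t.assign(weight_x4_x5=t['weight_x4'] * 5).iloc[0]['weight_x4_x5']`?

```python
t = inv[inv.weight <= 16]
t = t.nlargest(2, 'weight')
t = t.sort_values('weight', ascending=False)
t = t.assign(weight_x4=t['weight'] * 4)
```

320

filter rows where weight <= 16:
  category  weight   sku
0    tools      13  B201
5   garden      16  E202
7     elec      10  C202
take 2 rows with largest weight:
  category  weight   sku
5   garden      16  E202
0    tools      13  B201
sort by weight descending:
  category  weight   sku
5   garden      16  E202
0    tools      13  B201
add column weight_x4 = t['weight'] * 4:
  category  weight   sku  weight_x4
5   garden      16  E202         64
0    tools      13  B201         52
add column weight_x4_x5 = t['weight_x4'] * 5:
  category  weight   sku  weight_x4  weight_x4_x5
5   garden      16  E202         64           320
0    tools      13  B201         52           260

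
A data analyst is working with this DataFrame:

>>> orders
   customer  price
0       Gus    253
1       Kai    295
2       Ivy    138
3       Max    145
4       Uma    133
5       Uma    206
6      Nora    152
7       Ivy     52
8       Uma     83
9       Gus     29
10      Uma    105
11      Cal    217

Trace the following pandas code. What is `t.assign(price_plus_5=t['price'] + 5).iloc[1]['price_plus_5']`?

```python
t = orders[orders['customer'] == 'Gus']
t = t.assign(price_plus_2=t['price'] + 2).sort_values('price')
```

filter rows where customer == 'Gus':
  customer  price
0      Gus    253
9      Gus     29
add column price_plus_2 = t['price'] + 2:
  customer  price  price_plus_2
0      Gus    253           255
9      Gus     29            31
sort by price:
  customer  price  price_plus_2
9      Gus     29            31
0      Gus    253           255
add column price_plus_5 = t['price'] + 5:
  customer  price  price_plus_2  price_plus_5
9      Gus     29            31            34
0      Gus    253           255           258
Reading off the value at position 1, column 'price_plus_5', we get 258.

258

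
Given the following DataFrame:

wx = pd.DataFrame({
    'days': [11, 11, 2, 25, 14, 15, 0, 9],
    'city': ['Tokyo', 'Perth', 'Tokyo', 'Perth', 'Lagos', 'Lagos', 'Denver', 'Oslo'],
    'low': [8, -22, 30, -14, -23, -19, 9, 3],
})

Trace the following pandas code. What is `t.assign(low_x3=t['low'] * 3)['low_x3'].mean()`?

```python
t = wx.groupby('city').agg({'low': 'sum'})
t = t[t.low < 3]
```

group by city, sum of low:
        low
city       
Denver    9
Lagos   -42
Oslo      3
Perth   -36
Tokyo    38
filter rows where low < 3:
       low
city      
Lagos  -42
Perth  -36
add column low_x3 = t['low'] * 3:
       low  low_x3
city              
Lagos  -42    -126
Perth  -36    -108
Finally, mean of column 'low_x3' = -117.0.

-117.0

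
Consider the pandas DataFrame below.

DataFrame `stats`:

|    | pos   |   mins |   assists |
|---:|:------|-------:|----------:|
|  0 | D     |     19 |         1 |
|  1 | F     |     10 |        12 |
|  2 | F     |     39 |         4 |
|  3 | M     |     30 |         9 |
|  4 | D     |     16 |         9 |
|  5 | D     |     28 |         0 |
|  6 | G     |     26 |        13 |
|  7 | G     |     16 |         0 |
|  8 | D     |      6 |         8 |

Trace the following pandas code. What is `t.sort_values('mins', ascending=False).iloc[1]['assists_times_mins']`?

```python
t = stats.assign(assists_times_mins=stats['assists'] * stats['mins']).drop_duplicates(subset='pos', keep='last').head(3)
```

add column assists_times_mins = stats['assists'] * stats['mins']:
  pos  mins  assists  assists_times_mins
0   D    19        1                  19
1   F    10       12                 120
2   F    39        4                 156
3   M    30        9                 270
4   D    16        9                 144
5   D    28        0                   0
6   G    26       13                 338
7   G    16        0                   0
8   D     6        8                  48
drop duplicate pos (keep=last):
  pos  mins  assists  assists_times_mins
2   F    39        4                 156
3   M    30        9                 270
7   G    16        0                   0
8   D     6        8                  48
take first 3 rows:
  pos  mins  assists  assists_times_mins
2   F    39        4                 156
3   M    30        9                 270
7   G    16        0                   0
sort by mins descending:
  pos  mins  assists  assists_times_mins
2   F    39        4                 156
3   M    30        9                 270
7   G    16        0                   0
Finally, value at position 1, column 'assists_times_mins' = 270.

270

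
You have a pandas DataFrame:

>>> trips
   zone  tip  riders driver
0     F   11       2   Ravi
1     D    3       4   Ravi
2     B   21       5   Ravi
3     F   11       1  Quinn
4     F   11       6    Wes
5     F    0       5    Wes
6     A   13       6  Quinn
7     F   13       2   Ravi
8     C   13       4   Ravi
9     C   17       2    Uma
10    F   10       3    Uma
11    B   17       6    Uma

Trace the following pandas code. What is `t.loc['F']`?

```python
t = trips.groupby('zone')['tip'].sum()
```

56

group by zone, sum of tip:
zone
A    13
B    38
C    30
D     3
F    56
Name: tip, dtype: int64
Taking the value at index 'F' gives 56.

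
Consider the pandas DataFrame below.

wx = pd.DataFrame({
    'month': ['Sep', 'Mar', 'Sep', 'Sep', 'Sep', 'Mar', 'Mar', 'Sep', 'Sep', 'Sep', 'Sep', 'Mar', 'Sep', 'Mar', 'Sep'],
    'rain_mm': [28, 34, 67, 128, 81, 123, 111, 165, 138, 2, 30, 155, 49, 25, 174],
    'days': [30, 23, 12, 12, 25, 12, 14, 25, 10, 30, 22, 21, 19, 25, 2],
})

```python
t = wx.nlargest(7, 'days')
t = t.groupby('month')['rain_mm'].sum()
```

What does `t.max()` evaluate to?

take 7 rows with largest days:
   month  rain_mm  days
0    Sep       28    30
9    Sep        2    30
4    Sep       81    25
7    Sep      165    25
13   Mar       25    25
1    Mar       34    23
10   Sep       30    22
group by month, sum of rain_mm:
month
Mar     59
Sep    306
Name: rain_mm, dtype: int64
Hence 306.

306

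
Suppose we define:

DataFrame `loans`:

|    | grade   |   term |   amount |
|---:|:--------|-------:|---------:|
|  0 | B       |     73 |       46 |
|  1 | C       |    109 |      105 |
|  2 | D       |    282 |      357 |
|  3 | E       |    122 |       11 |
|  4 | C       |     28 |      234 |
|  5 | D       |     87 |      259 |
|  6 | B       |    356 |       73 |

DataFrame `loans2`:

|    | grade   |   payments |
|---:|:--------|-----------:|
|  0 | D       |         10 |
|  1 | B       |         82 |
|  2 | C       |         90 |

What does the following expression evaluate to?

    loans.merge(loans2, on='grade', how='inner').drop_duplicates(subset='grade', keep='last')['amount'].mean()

merge on 'grade' (how='inner') → 6 rows:
  grade  term  amount  payments
0     B    73      46        82
1     C   109     105        90
2     D   282     357        10
3     C    28     234        90
4     D    87     259        10
5     B   356      73        82
drop duplicate grade (keep=last):
  grade  term  amount  payments
3     C    28     234        90
4     D    87     259        10
5     B   356      73        82
Hence 188.666666667.

188.666666667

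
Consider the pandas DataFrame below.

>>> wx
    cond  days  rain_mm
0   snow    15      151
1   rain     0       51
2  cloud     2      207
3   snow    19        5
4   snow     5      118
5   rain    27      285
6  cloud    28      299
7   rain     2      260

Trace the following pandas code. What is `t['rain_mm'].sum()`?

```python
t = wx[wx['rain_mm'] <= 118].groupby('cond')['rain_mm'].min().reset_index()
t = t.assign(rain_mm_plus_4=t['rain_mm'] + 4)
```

56

filter rows where rain_mm <= 118:
   cond  days  rain_mm
1  rain     0       51
3  snow    19        5
4  snow     5      118
group by cond, min of rain_mm:
cond
rain    51
snow     5
Name: rain_mm, dtype: int64
reset_index():
   cond  rain_mm
0  rain       51
1  snow        5
add column rain_mm_plus_4 = t['rain_mm'] + 4:
   cond  rain_mm  rain_mm_plus_4
0  rain       51              55
1  snow        5               9
sum of column 'rain_mm' → 56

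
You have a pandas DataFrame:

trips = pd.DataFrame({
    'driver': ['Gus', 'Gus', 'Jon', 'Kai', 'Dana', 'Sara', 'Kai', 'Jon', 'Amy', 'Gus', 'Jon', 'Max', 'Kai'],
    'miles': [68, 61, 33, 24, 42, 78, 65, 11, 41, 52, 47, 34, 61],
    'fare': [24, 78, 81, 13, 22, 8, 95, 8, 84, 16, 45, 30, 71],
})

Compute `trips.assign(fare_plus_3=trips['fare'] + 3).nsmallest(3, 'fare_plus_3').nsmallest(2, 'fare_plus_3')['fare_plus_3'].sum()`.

add column fare_plus_3 = trips['fare'] + 3:
   driver  miles  fare  fare_plus_3
0     Gus     68    24           27
1     Gus     61    78           81
2     Jon     33    81           84
3     Kai     24    13           16
4    Dana     42    22           25
5    Sara     78     8           11
6     Kai     65    95           98
7     Jon     11     8           11
8     Amy     41    84           87
9     Gus     52    16           19
10    Jon     47    45           48
11    Max     34    30           33
12    Kai     61    71           74
take 3 rows with smallest fare_plus_3:
  driver  miles  fare  fare_plus_3
5   Sara     78     8           11
7    Jon     11     8           11
3    Kai     24    13           16
take 2 rows with smallest fare_plus_3:
  driver  miles  fare  fare_plus_3
5   Sara     78     8           11
7    Jon     11     8           11
Reading off the sum of column 'fare_plus_3', we get 22.

22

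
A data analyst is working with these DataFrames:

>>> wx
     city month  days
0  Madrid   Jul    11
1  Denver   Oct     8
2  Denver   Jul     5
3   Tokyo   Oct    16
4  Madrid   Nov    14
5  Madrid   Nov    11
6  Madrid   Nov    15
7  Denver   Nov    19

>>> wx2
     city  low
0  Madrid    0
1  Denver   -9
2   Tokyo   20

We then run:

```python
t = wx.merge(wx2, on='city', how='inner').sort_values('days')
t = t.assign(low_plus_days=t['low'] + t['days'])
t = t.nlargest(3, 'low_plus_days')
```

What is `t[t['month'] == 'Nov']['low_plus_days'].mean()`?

merge on 'city' (how='inner') → 8 rows:
     city month  days  low
0  Madrid   Jul    11    0
1  Denver   Oct     8   -9
2  Denver   Jul     5   -9
3   Tokyo   Oct    16   20
4  Madrid   Nov    14    0
5  Madrid   Nov    11    0
6  Madrid   Nov    15    0
7  Denver   Nov    19   -9
sort by days:
     city month  days  low
2  Denver   Jul     5   -9
1  Denver   Oct     8   -9
0  Madrid   Jul    11    0
5  Madrid   Nov    11    0
4  Madrid   Nov    14    0
6  Madrid   Nov    15    0
3   Tokyo   Oct    16   20
7  Denver   Nov    19   -9
add column low_plus_days = t['low'] + t['days']:
     city month  days  low  low_plus_days
2  Denver   Jul     5   -9             -4
1  Denver   Oct     8   -9             -1
0  Madrid   Jul    11    0             11
5  Madrid   Nov    11    0             11
4  Madrid   Nov    14    0             14
6  Madrid   Nov    15    0             15
3   Tokyo   Oct    16   20             36
7  Denver   Nov    19   -9             10
take 3 rows with largest low_plus_days:
     city month  days  low  low_plus_days
3   Tokyo   Oct    16   20             36
6  Madrid   Nov    15    0             15
4  Madrid   Nov    14    0             14
filter rows where month == 'Nov':
     city month  days  low  low_plus_days
6  Madrid   Nov    15    0             15
4  Madrid   Nov    14    0             14
So mean() = 14.5.

14.5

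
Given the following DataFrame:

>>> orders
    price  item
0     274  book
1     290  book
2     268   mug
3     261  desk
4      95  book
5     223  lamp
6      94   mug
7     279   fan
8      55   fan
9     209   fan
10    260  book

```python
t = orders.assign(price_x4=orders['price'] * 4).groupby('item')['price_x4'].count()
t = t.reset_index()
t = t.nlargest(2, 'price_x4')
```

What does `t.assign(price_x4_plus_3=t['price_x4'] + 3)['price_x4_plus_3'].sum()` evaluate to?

add column price_x4 = orders['price'] * 4:
    price  item  price_x4
0     274  book      1096
1     290  book      1160
2     268   mug      1072
3     261  desk      1044
4      95  book       380
5     223  lamp       892
6      94   mug       376
7     279   fan      1116
8      55   fan       220
9     209   fan       836
10    260  book      1040
group by item, count of price_x4:
item
book    4
desk    1
fan     3
lamp    1
mug     2
Name: price_x4, dtype: int64
reset_index():
   item  price_x4
0  book         4
1  desk         1
2   fan         3
3  lamp         1
4   mug         2
take 2 rows with largest price_x4:
   item  price_x4
0  book         4
2   fan         3
add column price_x4_plus_3 = t['price_x4'] + 3:
   item  price_x4  price_x4_plus_3
0  book         4                7
2   fan         3                6
Finally, sum of column 'price_x4_plus_3' = 13.

13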